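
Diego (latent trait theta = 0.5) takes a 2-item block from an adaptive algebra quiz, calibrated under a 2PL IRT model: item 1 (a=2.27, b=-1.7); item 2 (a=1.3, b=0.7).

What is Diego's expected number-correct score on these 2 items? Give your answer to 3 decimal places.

P(theta) = 1 / (1 + exp(−a(theta − b)))
P_1 = 1/(1+e^{-4.9940}) = 0.9933
P_2 = 1/(1+e^{0.2600}) = 0.4354
E[score] = 0.9933 + 0.4354 = 1.4286

1.429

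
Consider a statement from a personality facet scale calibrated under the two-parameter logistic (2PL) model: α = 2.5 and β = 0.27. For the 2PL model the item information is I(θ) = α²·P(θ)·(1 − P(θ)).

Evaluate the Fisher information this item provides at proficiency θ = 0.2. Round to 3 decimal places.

1.551

P = 1/(1+e^{0.1750}) = 0.4564
P(1−P) = 0.4564 × 0.5436 = 0.2481
I = α² × P(1−P) = 2.5² × 0.2481 = 1.55060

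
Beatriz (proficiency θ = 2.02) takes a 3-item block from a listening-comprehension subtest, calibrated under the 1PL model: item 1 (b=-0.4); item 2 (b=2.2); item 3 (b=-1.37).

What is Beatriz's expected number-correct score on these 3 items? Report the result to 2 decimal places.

P(θ) = 1 / (1 + exp(−(θ − b)))
P_1 = 1/(1+e^{-2.4200}) = 0.9183
P_2 = 1/(1+e^{0.1800}) = 0.4551
P_3 = 1/(1+e^{-3.3900}) = 0.9674
E[score] = 0.9183 + 0.4551 + 0.9674 = 2.3409

2.34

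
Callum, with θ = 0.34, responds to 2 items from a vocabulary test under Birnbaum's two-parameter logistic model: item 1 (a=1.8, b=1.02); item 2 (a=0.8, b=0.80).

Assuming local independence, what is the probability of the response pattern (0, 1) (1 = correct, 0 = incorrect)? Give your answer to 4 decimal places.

P(θ) = 1 / (1 + exp(−a(θ − b)))
P_1 = 1/(1+e^{1.2240}) = 0.2272
P_2 = 1/(1+e^{0.3680}) = 0.4090
L = (1−P_1) × P_2 = 0.7728 × 0.4090 = 0.31608

0.3161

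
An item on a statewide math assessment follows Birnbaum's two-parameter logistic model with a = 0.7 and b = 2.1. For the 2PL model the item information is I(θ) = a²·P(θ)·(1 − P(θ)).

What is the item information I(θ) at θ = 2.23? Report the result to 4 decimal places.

0.1222

P = 1/(1+e^{-0.0910}) = 0.5227
P(1−P) = 0.5227 × 0.4773 = 0.2495
I = a² × P(1−P) = 0.7² × 0.2495 = 0.12225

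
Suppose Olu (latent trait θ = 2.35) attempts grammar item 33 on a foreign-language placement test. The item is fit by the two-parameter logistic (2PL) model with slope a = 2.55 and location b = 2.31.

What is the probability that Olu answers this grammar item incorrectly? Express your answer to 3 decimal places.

P(θ) = 1 / (1 + exp(−a(θ − b)))
Exponent: 2.55 × (2.35 − 2.31) = 0.1020
1/(1 + e^{-0.1020}) = 0.5255
P(incorrect) = 1 − 0.5255 = 0.4745

0.475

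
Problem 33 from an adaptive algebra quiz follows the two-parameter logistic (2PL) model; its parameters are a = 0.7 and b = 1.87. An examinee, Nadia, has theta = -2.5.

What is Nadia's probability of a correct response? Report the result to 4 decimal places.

P(theta) = 1 / (1 + exp(−a(theta − b)))
Exponent: 0.7 × (-2.5 − 1.87) = -3.0590
1/(1 + e^{3.0590}) = 0.0448

0.0448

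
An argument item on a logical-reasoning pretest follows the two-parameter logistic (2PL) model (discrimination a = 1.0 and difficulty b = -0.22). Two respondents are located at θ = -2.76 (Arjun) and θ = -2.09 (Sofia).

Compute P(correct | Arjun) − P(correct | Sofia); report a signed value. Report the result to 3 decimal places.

-0.060

P(θ) = 1 / (1 + exp(−a(θ − b)))
P(Arjun) = 0.0731  [exponent -2.5400]
P(Sofia) = 0.1335  [exponent -1.8700]
Difference = 0.0731 − 0.1335 = -0.0604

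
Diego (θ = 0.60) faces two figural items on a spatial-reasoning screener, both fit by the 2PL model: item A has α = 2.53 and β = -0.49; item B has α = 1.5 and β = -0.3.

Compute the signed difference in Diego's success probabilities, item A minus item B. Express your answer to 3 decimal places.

P(θ) = 1 / (1 + exp(−α(θ − β)))
P_A = 0.9403
P_B = 0.7941
P_A − P_B = 0.1462

0.146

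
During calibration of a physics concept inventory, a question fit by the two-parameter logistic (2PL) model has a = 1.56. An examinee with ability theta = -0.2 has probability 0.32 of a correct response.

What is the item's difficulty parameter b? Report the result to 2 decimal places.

P(theta) = 1 / (1 + exp(−a(theta − b)))
logit(0.32) = ln(0.32/0.68) = -0.7538
b = theta − logit/(a) = -0.2 − (-0.7538)/1.5600 = 0.2832

0.28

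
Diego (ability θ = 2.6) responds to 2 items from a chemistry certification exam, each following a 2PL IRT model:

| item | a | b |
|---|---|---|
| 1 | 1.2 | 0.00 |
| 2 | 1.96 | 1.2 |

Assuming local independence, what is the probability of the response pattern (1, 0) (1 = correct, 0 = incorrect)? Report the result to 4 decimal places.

P(θ) = 1 / (1 + exp(−a(θ − b)))
P_1 = 1/(1+e^{-3.1200}) = 0.9577
P_2 = 1/(1+e^{-2.7440}) = 0.9396
L = P_1 × (1−P_2) = 0.9577 × 0.0604 = 0.05787

0.0579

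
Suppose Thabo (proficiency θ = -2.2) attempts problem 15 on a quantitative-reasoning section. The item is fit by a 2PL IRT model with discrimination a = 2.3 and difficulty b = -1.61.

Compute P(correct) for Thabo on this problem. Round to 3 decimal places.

0.205

P(θ) = 1 / (1 + exp(−a(θ − b)))
Exponent: 2.3 × (-2.2 − (-1.61)) = -1.3570
1/(1 + e^{1.3570}) = 0.2047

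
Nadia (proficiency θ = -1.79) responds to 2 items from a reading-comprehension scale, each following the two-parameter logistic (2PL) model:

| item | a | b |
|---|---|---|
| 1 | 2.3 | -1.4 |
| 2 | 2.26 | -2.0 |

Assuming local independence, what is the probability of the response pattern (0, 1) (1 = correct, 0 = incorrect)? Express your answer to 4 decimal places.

P(θ) = 1 / (1 + exp(−a(θ − b)))
P_1 = 1/(1+e^{0.8970}) = 0.2897
P_2 = 1/(1+e^{-0.4746}) = 0.6165
L = (1−P_1) × P_2 = 0.7103 × 0.6165 = 0.43790

0.4379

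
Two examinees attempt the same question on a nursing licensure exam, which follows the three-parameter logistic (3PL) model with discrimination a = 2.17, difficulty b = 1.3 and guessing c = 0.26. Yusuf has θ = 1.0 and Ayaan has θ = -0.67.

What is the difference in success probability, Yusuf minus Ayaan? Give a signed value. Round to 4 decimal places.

P(θ) = c + (1 − c) · 1 / (1 + exp(−a(θ − b)))
P(Yusuf) = 0.5136  [exponent -0.6510]
P(Ayaan) = 0.2702  [exponent -4.2749]
Difference = 0.5136 − 0.2702 = 0.2435

0.2435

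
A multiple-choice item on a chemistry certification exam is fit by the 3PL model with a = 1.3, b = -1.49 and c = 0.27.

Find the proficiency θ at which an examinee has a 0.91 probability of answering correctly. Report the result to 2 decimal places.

P(θ) = c + (1 − c) · 1 / (1 + exp(−a(θ − b)))
Remove guessing floor: (0.91 − 0.27)/(1 − 0.27) = 0.8767
logit = ln(0.8767/0.1233) = 1.9617
θ = b + logit/(a) = -1.49 + 1.9617/1.3000 = 0.0190

0.02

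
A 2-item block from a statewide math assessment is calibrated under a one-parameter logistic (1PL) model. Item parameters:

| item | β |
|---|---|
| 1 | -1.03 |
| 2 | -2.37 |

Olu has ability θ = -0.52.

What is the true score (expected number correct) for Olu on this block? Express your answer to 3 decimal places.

1.489

P(θ) = 1 / (1 + exp(−(θ − β)))
P_1 = 1/(1+e^{-0.5100}) = 0.6248
P_2 = 1/(1+e^{-1.8500}) = 0.8641
E[score] = 0.6248 + 0.8641 = 1.4889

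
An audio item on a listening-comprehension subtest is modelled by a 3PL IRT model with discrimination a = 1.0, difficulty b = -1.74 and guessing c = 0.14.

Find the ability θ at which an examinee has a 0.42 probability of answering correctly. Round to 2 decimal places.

P(θ) = c + (1 − c) · 1 / (1 + exp(−a(θ − b)))
Remove guessing floor: (0.42 − 0.14)/(1 − 0.14) = 0.3256
logit = ln(0.3256/0.6744) = -0.7282
θ = b + logit/(a) = -1.74 + (-0.7282)/1.0000 = -2.4682

-2.47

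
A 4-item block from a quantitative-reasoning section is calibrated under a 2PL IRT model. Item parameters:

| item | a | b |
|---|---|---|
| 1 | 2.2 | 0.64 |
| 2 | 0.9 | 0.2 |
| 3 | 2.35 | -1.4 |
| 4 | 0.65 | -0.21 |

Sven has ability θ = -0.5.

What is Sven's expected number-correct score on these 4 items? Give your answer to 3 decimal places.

P(θ) = 1 / (1 + exp(−a(θ − b)))
P_1 = 1/(1+e^{2.5080}) = 0.0753
P_2 = 1/(1+e^{0.6300}) = 0.3475
P_3 = 1/(1+e^{-2.1150}) = 0.8924
P_4 = 1/(1+e^{0.1885}) = 0.4530
E[score] = 0.0753 + 0.3475 + 0.8924 + 0.4530 = 1.7682

1.768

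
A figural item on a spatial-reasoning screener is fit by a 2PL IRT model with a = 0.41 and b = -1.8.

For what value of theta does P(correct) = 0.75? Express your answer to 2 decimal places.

P(theta) = 1 / (1 + exp(−a(theta − b)))
logit = ln(0.7500/0.2500) = 1.0986
theta = b + logit/(a) = -1.8 + 1.0986/0.4100 = 0.8795

0.88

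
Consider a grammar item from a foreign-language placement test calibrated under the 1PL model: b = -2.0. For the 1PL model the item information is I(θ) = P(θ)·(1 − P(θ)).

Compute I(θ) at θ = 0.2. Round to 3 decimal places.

P = 1/(1+e^{-2.2000}) = 0.9002
P(1−P) = 0.9002 × 0.0998 = 0.0898
I = P(1−P) = 0.08980

0.090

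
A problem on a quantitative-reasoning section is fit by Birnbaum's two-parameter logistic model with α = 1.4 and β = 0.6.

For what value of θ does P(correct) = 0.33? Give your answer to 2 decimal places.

P(θ) = 1 / (1 + exp(−α(θ − β)))
logit = ln(0.3300/0.6700) = -0.7082
θ = β + logit/(α) = 0.6 + (-0.7082)/1.4000 = 0.0942

0.09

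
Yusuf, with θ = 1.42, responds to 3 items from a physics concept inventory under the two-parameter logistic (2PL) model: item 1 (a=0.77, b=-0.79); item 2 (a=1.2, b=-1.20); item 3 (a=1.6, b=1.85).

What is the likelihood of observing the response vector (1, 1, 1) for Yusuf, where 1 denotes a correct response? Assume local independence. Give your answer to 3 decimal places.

P(θ) = 1 / (1 + exp(−a(θ − b)))
P_1 = 1/(1+e^{-1.7017}) = 0.8458
P_2 = 1/(1+e^{-3.1440}) = 0.9587
P_3 = 1/(1+e^{0.6880}) = 0.3345
L = P_1 × P_2 × P_3 = 0.8458 × 0.9587 × 0.3345 = 0.27120

0.271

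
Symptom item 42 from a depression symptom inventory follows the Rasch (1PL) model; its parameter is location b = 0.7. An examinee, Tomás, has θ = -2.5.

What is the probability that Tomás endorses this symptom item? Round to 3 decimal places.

P(θ) = 1 / (1 + exp(−(θ − b)))
Exponent: (-2.5 − 0.7) = -3.2000
1/(1 + e^{3.2000}) = 0.0392
P = 0.0392

0.039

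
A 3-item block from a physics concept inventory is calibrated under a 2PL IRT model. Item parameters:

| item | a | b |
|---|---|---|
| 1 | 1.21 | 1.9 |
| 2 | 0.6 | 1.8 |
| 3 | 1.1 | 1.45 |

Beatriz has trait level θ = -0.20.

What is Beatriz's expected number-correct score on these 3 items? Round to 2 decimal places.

0.44

P(θ) = 1 / (1 + exp(−a(θ − b)))
P_1 = 1/(1+e^{2.5410}) = 0.0730
P_2 = 1/(1+e^{1.2000}) = 0.2315
P_3 = 1/(1+e^{1.8150}) = 0.1400
E[score] = 0.0730 + 0.2315 + 0.1400 = 0.4445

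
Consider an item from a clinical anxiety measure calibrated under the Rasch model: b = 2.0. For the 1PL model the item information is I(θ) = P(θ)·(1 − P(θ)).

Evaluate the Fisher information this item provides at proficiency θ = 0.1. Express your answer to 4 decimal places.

P = 1/(1+e^{1.9000}) = 0.1301
P(1−P) = 0.1301 × 0.8699 = 0.1132
I = P(1−P) = 0.11318

0.1132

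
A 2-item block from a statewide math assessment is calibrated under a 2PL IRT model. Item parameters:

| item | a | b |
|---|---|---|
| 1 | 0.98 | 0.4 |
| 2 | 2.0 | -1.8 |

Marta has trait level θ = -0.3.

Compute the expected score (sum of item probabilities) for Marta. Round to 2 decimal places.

1.29

P(θ) = 1 / (1 + exp(−a(θ − b)))
P_1 = 1/(1+e^{0.6860}) = 0.3349
P_2 = 1/(1+e^{-3.0000}) = 0.9526
E[score] = 0.3349 + 0.9526 = 1.2875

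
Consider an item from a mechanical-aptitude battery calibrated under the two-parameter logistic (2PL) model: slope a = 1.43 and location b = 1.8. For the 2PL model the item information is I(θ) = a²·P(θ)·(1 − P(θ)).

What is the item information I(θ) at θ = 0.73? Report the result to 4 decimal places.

P = 1/(1+e^{1.5301}) = 0.1780
P(1−P) = 0.1780 × 0.8220 = 0.1463
I = a² × P(1−P) = 1.43² × 0.1463 = 0.29917

0.2992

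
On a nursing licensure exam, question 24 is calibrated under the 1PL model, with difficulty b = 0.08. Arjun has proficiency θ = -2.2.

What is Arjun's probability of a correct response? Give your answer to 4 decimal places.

P(θ) = 1 / (1 + exp(−(θ − b)))
Exponent: (-2.2 − 0.08) = -2.2800
1/(1 + e^{2.2800}) = 0.0928
P = 0.0928

0.0928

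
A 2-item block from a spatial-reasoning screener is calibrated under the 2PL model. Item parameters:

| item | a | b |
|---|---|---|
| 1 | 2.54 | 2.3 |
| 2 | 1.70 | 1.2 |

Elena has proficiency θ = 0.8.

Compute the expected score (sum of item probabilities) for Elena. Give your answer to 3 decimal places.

0.358

P(θ) = 1 / (1 + exp(−a(θ − b)))
P_1 = 1/(1+e^{3.8100}) = 0.0217
P_2 = 1/(1+e^{0.6800}) = 0.3363
E[score] = 0.0217 + 0.3363 = 0.3579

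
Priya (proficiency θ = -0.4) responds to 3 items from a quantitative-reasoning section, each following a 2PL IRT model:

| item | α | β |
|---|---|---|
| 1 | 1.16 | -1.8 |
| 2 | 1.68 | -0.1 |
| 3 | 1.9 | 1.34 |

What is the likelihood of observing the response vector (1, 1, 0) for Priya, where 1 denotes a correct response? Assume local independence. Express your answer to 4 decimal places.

0.3035

P(θ) = 1 / (1 + exp(−α(θ − β)))
P_1 = 1/(1+e^{-1.6240}) = 0.8353
P_2 = 1/(1+e^{0.5040}) = 0.3766
P_3 = 1/(1+e^{3.3060}) = 0.0354
L = P_1 × P_2 × (1−P_3) = 0.8353 × 0.3766 × 0.9646 = 0.30347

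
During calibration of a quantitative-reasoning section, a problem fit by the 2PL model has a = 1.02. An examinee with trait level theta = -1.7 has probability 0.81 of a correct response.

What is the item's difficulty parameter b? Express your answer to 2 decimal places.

-3.12

P(theta) = 1 / (1 + exp(−a(theta − b)))
logit(0.81) = ln(0.81/0.19) = 1.4500
b = theta − logit/(a) = -1.7 − 1.4500/1.0200 = -3.1216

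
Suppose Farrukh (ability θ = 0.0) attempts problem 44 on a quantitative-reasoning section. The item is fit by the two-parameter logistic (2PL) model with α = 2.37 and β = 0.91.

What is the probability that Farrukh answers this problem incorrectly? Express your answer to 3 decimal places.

P(θ) = 1 / (1 + exp(−α(θ − β)))
Exponent: 2.37 × (0.0 − 0.91) = -2.1567
1/(1 + e^{2.1567}) = 0.1037
P(incorrect) = 1 − 0.1037 = 0.8963

0.896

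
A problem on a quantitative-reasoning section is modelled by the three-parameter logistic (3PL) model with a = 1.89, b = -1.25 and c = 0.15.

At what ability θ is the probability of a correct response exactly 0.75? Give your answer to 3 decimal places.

-0.787

P(θ) = c + (1 − c) · 1 / (1 + exp(−a(θ − b)))
Remove guessing floor: (0.75 − 0.15)/(1 − 0.15) = 0.7059
logit = ln(0.7059/0.2941) = 0.8755
θ = b + logit/(a) = -1.25 + 0.8755/1.8900 = -0.7868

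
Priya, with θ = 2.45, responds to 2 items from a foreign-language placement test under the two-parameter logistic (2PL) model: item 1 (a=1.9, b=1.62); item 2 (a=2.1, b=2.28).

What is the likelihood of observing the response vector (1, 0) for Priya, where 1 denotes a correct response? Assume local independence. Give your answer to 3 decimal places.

0.341

P(θ) = 1 / (1 + exp(−a(θ − b)))
P_1 = 1/(1+e^{-1.5770}) = 0.8288
P_2 = 1/(1+e^{-0.3570}) = 0.5883
L = P_1 × (1−P_2) = 0.8288 × 0.4117 = 0.34120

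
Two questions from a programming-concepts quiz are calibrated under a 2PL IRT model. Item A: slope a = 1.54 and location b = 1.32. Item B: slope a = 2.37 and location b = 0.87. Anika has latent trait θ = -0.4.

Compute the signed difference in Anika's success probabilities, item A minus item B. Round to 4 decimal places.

0.0191

P(θ) = 1 / (1 + exp(−a(θ − b)))
P_A = 0.0661
P_B = 0.0470
P_A − P_B = 0.0191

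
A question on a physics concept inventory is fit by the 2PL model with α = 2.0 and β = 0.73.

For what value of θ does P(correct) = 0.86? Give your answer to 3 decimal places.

P(θ) = 1 / (1 + exp(−α(θ − β)))
logit = ln(0.8600/0.1400) = 1.8153
θ = β + logit/(α) = 0.73 + 1.8153/2.0000 = 1.6376

1.638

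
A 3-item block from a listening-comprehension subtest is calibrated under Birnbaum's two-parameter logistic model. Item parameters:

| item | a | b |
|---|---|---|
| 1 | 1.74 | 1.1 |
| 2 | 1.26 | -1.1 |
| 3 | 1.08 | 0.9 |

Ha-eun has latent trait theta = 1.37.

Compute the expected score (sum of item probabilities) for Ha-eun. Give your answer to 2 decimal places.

P(theta) = 1 / (1 + exp(−a(theta − b)))
P_1 = 1/(1+e^{-0.4698}) = 0.6153
P_2 = 1/(1+e^{-3.1122}) = 0.9574
P_3 = 1/(1+e^{-0.5076}) = 0.6242
E[score] = 0.6153 + 0.9574 + 0.6242 = 2.1970

2.20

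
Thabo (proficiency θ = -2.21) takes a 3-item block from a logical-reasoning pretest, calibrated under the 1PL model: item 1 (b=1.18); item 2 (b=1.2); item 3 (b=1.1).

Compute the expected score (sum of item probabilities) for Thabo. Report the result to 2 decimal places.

P(θ) = 1 / (1 + exp(−(θ − b)))
P_1 = 1/(1+e^{3.3900}) = 0.0326
P_2 = 1/(1+e^{3.4100}) = 0.0320
P_3 = 1/(1+e^{3.3100}) = 0.0352
E[score] = 0.0326 + 0.0320 + 0.0352 = 0.0998

0.10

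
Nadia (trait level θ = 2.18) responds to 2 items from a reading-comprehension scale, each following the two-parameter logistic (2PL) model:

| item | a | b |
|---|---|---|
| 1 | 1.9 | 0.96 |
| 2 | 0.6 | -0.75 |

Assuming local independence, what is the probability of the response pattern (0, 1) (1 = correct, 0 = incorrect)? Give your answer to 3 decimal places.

P(θ) = 1 / (1 + exp(−a(θ − b)))
P_1 = 1/(1+e^{-2.3180}) = 0.9104
P_2 = 1/(1+e^{-1.7580}) = 0.8530
L = (1−P_1) × P_2 = 0.0896 × 0.8530 = 0.07646

0.076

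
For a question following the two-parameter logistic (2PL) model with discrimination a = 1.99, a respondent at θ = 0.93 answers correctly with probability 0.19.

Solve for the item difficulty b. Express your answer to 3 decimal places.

1.659

P(θ) = 1 / (1 + exp(−a(θ − b)))
logit(0.19) = ln(0.19/0.81) = -1.4500
b = θ − logit/(a) = 0.93 − (-1.4500)/1.9900 = 1.6586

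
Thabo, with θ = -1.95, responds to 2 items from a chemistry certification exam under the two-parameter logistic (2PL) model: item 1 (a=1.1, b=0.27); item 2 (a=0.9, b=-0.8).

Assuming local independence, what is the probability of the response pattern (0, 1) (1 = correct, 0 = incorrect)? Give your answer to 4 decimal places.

0.2411

P(θ) = 1 / (1 + exp(−a(θ − b)))
P_1 = 1/(1+e^{2.4420}) = 0.0800
P_2 = 1/(1+e^{1.0350}) = 0.2621
L = (1−P_1) × P_2 = 0.9200 × 0.2621 = 0.24114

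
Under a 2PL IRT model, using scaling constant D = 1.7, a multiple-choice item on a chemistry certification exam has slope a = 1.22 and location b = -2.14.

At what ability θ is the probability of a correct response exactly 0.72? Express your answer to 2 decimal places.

P(θ) = 1 / (1 + exp(−D·a(θ − b)))
logit = ln(0.7200/0.2800) = 0.9445
θ = b + logit/(1.7·a) = -2.14 + 0.9445/2.0740 = -1.6846

-1.68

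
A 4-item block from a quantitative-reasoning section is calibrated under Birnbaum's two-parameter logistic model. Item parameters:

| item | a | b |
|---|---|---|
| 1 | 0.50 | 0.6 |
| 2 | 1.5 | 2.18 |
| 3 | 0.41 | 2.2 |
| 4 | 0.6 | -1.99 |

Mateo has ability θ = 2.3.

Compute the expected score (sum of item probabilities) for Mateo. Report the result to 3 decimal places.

P(θ) = 1 / (1 + exp(−a(θ − b)))
P_1 = 1/(1+e^{-0.8500}) = 0.7006
P_2 = 1/(1+e^{-0.1800}) = 0.5449
P_3 = 1/(1+e^{-0.0410}) = 0.5102
P_4 = 1/(1+e^{-2.5740}) = 0.9292
E[score] = 0.7006 + 0.5449 + 0.5102 + 0.9292 = 2.6849

2.685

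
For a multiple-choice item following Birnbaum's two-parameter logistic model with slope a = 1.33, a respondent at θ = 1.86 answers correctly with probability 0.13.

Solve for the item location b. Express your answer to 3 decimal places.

3.289

P(θ) = 1 / (1 + exp(−a(θ − b)))
logit(0.13) = ln(0.13/0.87) = -1.9010
b = θ − logit/(a) = 1.86 − (-1.9010)/1.3300 = 3.2893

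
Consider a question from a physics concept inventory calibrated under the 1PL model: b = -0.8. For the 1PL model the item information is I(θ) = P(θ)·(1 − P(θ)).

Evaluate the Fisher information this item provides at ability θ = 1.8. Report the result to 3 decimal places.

P = 1/(1+e^{-2.6000}) = 0.9309
P(1−P) = 0.9309 × 0.0691 = 0.0644
I = P(1−P) = 0.06436

0.064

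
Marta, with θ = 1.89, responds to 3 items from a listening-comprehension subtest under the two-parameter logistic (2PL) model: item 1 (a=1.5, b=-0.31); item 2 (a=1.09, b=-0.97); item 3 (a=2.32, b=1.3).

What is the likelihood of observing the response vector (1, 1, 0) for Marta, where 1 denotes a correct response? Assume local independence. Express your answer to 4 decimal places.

0.1873

P(θ) = 1 / (1 + exp(−a(θ − b)))
P_1 = 1/(1+e^{-3.3000}) = 0.9644
P_2 = 1/(1+e^{-3.1174}) = 0.9576
P_3 = 1/(1+e^{-1.3688}) = 0.7972
L = P_1 × P_2 × (1−P_3) = 0.9644 × 0.9576 × 0.2028 = 0.18731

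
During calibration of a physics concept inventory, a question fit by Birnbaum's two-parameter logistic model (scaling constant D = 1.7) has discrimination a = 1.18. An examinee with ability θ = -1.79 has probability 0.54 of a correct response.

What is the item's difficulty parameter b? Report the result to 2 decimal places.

P(θ) = 1 / (1 + exp(−D·a(θ − b)))
logit(0.54) = ln(0.54/0.46) = 0.1603
b = θ − logit/(1.7·a) = -1.79 − 0.1603/2.0060 = -1.8699

-1.87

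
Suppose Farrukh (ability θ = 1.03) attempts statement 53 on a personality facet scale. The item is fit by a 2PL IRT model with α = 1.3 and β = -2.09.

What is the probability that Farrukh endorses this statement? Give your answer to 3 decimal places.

0.983

P(θ) = 1 / (1 + exp(−α(θ − β)))
Exponent: 1.3 × (1.03 − (-2.09)) = 4.0560
1/(1 + e^{-4.0560}) = 0.9830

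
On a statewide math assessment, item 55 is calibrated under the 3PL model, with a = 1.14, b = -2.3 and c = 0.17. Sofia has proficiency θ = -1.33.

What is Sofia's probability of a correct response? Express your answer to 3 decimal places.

P(θ) = c + (1 − c) · 1 / (1 + exp(−a(θ − b)))
Exponent: 1.14 × (-1.33 − (-2.3)) = 1.1058
1/(1 + e^{-1.1058}) = 0.7513
P = 0.17 + 0.83 × 0.7513 = 0.7936

0.794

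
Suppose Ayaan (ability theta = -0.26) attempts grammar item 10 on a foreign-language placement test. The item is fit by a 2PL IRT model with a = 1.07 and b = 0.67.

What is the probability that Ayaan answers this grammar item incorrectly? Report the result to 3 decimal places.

P(theta) = 1 / (1 + exp(−a(theta − b)))
Exponent: 1.07 × (-0.26 − 0.67) = -0.9951
1/(1 + e^{0.9951}) = 0.2699
P(incorrect) = 1 − 0.2699 = 0.7301

0.730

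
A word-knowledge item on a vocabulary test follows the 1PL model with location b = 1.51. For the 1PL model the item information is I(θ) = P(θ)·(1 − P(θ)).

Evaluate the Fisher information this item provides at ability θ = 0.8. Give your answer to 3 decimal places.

P = 1/(1+e^{0.7100}) = 0.3296
P(1−P) = 0.3296 × 0.6704 = 0.2210
I = P(1−P) = 0.22096

0.221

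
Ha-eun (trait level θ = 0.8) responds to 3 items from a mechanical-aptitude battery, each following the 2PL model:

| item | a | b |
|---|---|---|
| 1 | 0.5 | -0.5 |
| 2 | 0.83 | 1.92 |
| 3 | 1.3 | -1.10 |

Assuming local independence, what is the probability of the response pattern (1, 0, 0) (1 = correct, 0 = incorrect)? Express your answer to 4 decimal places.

0.0367

P(θ) = 1 / (1 + exp(−a(θ − b)))
P_1 = 1/(1+e^{-0.6500}) = 0.6570
P_2 = 1/(1+e^{0.9296}) = 0.2830
P_3 = 1/(1+e^{-2.4700}) = 0.9220
L = P_1 × (1−P_2) × (1−P_3) = 0.6570 × 0.7170 × 0.0780 = 0.03674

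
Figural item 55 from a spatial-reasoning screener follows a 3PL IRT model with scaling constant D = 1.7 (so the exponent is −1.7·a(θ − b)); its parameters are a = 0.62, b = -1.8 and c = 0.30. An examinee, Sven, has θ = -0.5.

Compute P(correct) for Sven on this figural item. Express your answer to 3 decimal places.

0.858

P(θ) = c + (1 − c) · 1 / (1 + exp(−D·a(θ − b)))
Exponent: 1.7 × 0.62 × (-0.5 − (-1.8)) = 1.3702
1/(1 + e^{-1.3702}) = 0.7974
P = 0.30 + 0.70 × 0.7974 = 0.8582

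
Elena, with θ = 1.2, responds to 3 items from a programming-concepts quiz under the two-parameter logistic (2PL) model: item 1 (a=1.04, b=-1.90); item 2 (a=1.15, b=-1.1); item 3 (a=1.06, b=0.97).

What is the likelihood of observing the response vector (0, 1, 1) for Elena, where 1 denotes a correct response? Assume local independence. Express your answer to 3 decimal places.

P(θ) = 1 / (1 + exp(−a(θ − b)))
P_1 = 1/(1+e^{-3.2240}) = 0.9617
P_2 = 1/(1+e^{-2.6450}) = 0.9337
P_3 = 1/(1+e^{-0.2438}) = 0.5606
L = (1−P_1) × P_2 × P_3 = 0.0383 × 0.9337 × 0.5606 = 0.02003

0.020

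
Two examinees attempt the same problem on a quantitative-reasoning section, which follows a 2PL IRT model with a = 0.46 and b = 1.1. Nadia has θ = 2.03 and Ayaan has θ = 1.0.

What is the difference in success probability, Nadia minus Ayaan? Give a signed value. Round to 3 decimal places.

0.117

P(θ) = 1 / (1 + exp(−a(θ − b)))
P(Nadia) = 0.6053  [exponent 0.4278]
P(Ayaan) = 0.4885  [exponent -0.0460]
Difference = 0.6053 − 0.4885 = 0.1168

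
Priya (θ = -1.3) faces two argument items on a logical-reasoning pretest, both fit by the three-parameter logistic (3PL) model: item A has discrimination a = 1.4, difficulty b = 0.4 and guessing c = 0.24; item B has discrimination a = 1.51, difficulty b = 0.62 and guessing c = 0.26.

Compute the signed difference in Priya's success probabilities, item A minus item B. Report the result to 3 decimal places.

0.006

P(θ) = c + (1 − c) · 1 / (1 + exp(−a(θ − b)))
P_A = 0.3044
P_B = 0.2986
P_A − P_B = 0.0058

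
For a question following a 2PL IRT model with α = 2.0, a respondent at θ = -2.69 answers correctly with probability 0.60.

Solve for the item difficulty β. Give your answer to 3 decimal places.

P(θ) = 1 / (1 + exp(−α(θ − β)))
logit(0.60) = ln(0.60/0.40) = 0.4055
β = θ − logit/(α) = -2.69 − 0.4055/2.0000 = -2.8927

-2.893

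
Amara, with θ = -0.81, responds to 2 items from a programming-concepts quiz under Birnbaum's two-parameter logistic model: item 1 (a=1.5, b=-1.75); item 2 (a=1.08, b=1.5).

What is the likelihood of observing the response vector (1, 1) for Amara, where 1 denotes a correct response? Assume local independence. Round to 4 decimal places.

P(θ) = 1 / (1 + exp(−a(θ − b)))
P_1 = 1/(1+e^{-1.4100}) = 0.8038
P_2 = 1/(1+e^{2.4948}) = 0.0762
L = P_1 × P_2 = 0.8038 × 0.0762 = 0.06127

0.0613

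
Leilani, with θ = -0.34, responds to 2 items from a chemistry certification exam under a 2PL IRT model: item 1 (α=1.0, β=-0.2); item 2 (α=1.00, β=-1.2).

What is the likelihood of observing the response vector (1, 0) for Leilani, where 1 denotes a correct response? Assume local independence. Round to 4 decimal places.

P(θ) = 1 / (1 + exp(−α(θ − β)))
P_1 = 1/(1+e^{0.1400}) = 0.4651
P_2 = 1/(1+e^{-0.8600}) = 0.7027
L = P_1 × (1−P_2) = 0.4651 × 0.2973 = 0.13828

0.1383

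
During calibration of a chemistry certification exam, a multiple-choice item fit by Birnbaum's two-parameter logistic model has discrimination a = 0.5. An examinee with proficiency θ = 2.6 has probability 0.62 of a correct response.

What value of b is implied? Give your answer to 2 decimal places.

P(θ) = 1 / (1 + exp(−a(θ − b)))
logit(0.62) = ln(0.62/0.38) = 0.4895
b = θ − logit/(a) = 2.6 − 0.4895/0.5000 = 1.6209

1.62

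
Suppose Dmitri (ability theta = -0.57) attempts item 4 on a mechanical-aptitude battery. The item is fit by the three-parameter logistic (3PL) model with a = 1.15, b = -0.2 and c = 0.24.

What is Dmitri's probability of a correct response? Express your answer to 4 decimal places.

P(theta) = c + (1 − c) · 1 / (1 + exp(−a(theta − b)))
Exponent: 1.15 × (-0.57 − (-0.2)) = -0.4255
1/(1 + e^{0.4255}) = 0.3952
P = 0.24 + 0.76 × 0.3952 = 0.5404

0.5404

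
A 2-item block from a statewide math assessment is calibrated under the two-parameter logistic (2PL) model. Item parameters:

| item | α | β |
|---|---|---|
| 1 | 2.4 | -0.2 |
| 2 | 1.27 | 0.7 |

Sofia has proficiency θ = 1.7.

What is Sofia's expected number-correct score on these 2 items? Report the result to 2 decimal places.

P(θ) = 1 / (1 + exp(−α(θ − β)))
P_1 = 1/(1+e^{-4.5600}) = 0.9896
P_2 = 1/(1+e^{-1.2700}) = 0.7807
E[score] = 0.9896 + 0.7807 = 1.7704

1.77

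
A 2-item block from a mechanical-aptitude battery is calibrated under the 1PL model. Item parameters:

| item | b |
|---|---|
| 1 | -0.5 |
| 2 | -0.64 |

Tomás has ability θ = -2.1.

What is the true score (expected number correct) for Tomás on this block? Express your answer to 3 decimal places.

P(θ) = 1 / (1 + exp(−(θ − b)))
P_1 = 1/(1+e^{1.6000}) = 0.1680
P_2 = 1/(1+e^{1.4600}) = 0.1885
E[score] = 0.1680 + 0.1885 = 0.3564

0.356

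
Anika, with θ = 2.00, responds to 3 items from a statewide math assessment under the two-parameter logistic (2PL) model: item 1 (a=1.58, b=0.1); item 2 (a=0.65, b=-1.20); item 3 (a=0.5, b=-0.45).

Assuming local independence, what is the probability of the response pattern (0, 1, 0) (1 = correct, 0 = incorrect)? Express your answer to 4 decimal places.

0.0096

P(θ) = 1 / (1 + exp(−a(θ − b)))
P_1 = 1/(1+e^{-3.0020}) = 0.9527
P_2 = 1/(1+e^{-2.0800}) = 0.8889
P_3 = 1/(1+e^{-1.2250}) = 0.7729
L = (1−P_1) × P_2 × (1−P_3) = 0.0473 × 0.8889 × 0.2271 = 0.00955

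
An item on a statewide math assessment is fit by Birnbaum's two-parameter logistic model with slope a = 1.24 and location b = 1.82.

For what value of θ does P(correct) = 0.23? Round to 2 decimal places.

0.85

P(θ) = 1 / (1 + exp(−a(θ − b)))
logit = ln(0.2300/0.7700) = -1.2083
θ = b + logit/(a) = 1.82 + (-1.2083)/1.2400 = 0.8456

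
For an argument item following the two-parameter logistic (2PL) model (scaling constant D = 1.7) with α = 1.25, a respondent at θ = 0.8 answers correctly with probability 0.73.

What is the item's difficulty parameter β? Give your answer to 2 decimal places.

P(θ) = 1 / (1 + exp(−D·α(θ − β)))
logit(0.73) = ln(0.73/0.27) = 0.9946
β = θ − logit/(1.7·α) = 0.8 − 0.9946/2.1250 = 0.3319

0.33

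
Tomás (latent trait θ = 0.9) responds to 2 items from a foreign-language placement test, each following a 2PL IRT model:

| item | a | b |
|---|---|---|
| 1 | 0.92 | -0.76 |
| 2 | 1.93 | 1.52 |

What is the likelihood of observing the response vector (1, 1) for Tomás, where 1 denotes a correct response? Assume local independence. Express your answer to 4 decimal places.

P(θ) = 1 / (1 + exp(−a(θ − b)))
P_1 = 1/(1+e^{-1.5272}) = 0.8216
P_2 = 1/(1+e^{1.1966}) = 0.2321
L = P_1 × P_2 = 0.8216 × 0.2321 = 0.19068

0.1907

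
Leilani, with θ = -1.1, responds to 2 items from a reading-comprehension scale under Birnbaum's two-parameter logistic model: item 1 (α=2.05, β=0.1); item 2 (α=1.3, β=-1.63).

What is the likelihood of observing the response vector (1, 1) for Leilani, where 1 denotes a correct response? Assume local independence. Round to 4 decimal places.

P(θ) = 1 / (1 + exp(−α(θ − β)))
P_1 = 1/(1+e^{2.4600}) = 0.0787
P_2 = 1/(1+e^{-0.6890}) = 0.6657
L = P_1 × P_2 = 0.0787 × 0.6657 = 0.05240

0.0524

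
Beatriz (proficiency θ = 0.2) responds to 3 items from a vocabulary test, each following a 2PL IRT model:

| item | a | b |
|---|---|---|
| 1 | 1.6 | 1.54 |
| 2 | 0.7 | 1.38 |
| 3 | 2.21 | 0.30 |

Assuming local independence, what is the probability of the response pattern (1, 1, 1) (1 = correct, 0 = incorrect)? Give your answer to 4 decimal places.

0.0142

P(θ) = 1 / (1 + exp(−a(θ − b)))
P_1 = 1/(1+e^{2.1440}) = 0.1049
P_2 = 1/(1+e^{0.8260}) = 0.3045
P_3 = 1/(1+e^{0.2210}) = 0.4450
L = P_1 × P_2 × P_3 = 0.1049 × 0.3045 × 0.4450 = 0.01421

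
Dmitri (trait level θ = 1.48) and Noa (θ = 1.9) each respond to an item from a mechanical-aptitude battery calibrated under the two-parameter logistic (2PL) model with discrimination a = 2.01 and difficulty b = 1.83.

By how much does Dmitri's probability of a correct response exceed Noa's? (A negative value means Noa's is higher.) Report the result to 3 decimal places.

P(θ) = 1 / (1 + exp(−a(θ − b)))
P(Dmitri) = 0.3310  [exponent -0.7035]
P(Noa) = 0.5351  [exponent 0.1407]
Difference = 0.3310 − 0.5351 = -0.2041

-0.204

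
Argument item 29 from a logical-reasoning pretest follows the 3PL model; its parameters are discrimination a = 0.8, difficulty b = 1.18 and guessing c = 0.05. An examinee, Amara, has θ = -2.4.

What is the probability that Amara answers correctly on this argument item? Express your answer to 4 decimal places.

P(θ) = c + (1 − c) · 1 / (1 + exp(−a(θ − b)))
Exponent: 0.8 × (-2.4 − 1.18) = -2.8640
1/(1 + e^{2.8640}) = 0.0540
P = 0.05 + 0.95 × 0.0540 = 0.1013

0.1013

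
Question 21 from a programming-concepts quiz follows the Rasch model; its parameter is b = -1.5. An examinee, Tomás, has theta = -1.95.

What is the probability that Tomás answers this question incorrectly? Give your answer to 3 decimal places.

P(theta) = 1 / (1 + exp(−(theta − b)))
Exponent: (-1.95 − (-1.5)) = -0.4500
1/(1 + e^{0.4500}) = 0.3894
P = 0.3894
P(incorrect) = 1 − 0.3894 = 0.6106

0.611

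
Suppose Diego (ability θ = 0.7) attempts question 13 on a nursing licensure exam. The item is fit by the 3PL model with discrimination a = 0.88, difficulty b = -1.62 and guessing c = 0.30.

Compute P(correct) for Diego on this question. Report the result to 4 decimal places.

0.9196

P(θ) = c + (1 − c) · 1 / (1 + exp(−a(θ − b)))
Exponent: 0.88 × (0.7 − (-1.62)) = 2.0416
1/(1 + e^{-2.0416}) = 0.8851
P = 0.30 + 0.70 × 0.8851 = 0.9196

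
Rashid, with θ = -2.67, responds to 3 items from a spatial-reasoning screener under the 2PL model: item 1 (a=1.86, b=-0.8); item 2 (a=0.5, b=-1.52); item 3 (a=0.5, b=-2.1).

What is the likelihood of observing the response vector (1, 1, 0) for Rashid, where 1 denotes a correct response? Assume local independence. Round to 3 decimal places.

0.006

P(θ) = 1 / (1 + exp(−a(θ − b)))
P_1 = 1/(1+e^{3.4782}) = 0.0299
P_2 = 1/(1+e^{0.5750}) = 0.3601
P_3 = 1/(1+e^{0.2850}) = 0.4292
L = P_1 × P_2 × (1−P_3) = 0.0299 × 0.3601 × 0.5708 = 0.00615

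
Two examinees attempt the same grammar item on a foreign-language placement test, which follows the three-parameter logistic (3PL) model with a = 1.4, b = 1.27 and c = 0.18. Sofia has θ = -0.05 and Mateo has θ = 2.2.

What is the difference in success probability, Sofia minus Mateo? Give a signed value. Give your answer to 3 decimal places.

-0.533

P(θ) = c + (1 − c) · 1 / (1 + exp(−a(θ − b)))
P(Sofia) = 0.2916  [exponent -1.8480]
P(Mateo) = 0.8247  [exponent 1.3020]
Difference = 0.2916 − 0.8247 = -0.5331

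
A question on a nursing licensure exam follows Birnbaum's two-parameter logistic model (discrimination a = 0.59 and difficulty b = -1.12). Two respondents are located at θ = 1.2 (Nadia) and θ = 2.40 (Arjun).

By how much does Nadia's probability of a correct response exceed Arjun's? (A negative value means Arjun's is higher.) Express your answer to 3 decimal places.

P(θ) = 1 / (1 + exp(−a(θ − b)))
P(Nadia) = 0.7972  [exponent 1.3688]
P(Arjun) = 0.8886  [exponent 2.0768]
Difference = 0.7972 − 0.8886 = -0.0914

-0.091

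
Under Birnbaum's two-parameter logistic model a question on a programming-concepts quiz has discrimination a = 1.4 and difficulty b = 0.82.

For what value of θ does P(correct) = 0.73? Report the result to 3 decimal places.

P(θ) = 1 / (1 + exp(−a(θ − b)))
logit = ln(0.7300/0.2700) = 0.9946
θ = b + logit/(a) = 0.82 + 0.9946/1.4000 = 1.5304

1.530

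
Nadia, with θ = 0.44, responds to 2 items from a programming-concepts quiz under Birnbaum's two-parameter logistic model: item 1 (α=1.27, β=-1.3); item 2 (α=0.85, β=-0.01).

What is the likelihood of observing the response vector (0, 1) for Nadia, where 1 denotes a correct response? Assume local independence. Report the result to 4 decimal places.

P(θ) = 1 / (1 + exp(−α(θ − β)))
P_1 = 1/(1+e^{-2.2098}) = 0.9011
P_2 = 1/(1+e^{-0.3825}) = 0.5945
L = (1−P_1) × P_2 = 0.0989 × 0.5945 = 0.05878

0.0588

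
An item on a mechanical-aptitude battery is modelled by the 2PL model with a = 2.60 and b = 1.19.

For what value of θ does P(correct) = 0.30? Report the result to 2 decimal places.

P(θ) = 1 / (1 + exp(−a(θ − b)))
logit = ln(0.3000/0.7000) = -0.8473
θ = b + logit/(a) = 1.19 + (-0.8473)/2.6000 = 0.8641

0.86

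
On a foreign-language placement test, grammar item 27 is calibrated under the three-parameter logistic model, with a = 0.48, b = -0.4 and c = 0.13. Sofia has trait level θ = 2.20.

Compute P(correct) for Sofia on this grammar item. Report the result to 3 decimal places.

P(θ) = c + (1 − c) · 1 / (1 + exp(−a(θ − b)))
Exponent: 0.48 × (2.20 − (-0.4)) = 1.2480
1/(1 + e^{-1.2480}) = 0.7770
P = 0.13 + 0.87 × 0.7770 = 0.8059

0.806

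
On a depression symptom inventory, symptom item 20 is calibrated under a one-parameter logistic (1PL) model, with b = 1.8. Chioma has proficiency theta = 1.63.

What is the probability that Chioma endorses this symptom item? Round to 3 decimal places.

P(theta) = 1 / (1 + exp(−(theta − b)))
Exponent: (1.63 − 1.8) = -0.1700
1/(1 + e^{0.1700}) = 0.4576
P = 0.4576

0.458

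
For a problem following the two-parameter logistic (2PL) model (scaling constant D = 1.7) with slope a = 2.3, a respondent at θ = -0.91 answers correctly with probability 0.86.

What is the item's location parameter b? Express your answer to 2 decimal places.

P(θ) = 1 / (1 + exp(−D·a(θ − b)))
logit(0.86) = ln(0.86/0.14) = 1.8153
b = θ − logit/(1.7·a) = -0.91 − 1.8153/3.9100 = -1.3743

-1.37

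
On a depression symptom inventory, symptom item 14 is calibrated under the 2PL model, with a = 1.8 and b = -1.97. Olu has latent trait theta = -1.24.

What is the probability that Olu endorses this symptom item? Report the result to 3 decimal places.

P(theta) = 1 / (1 + exp(−a(theta − b)))
Exponent: 1.8 × (-1.24 − (-1.97)) = 1.3140
1/(1 + e^{-1.3140}) = 0.7882

0.788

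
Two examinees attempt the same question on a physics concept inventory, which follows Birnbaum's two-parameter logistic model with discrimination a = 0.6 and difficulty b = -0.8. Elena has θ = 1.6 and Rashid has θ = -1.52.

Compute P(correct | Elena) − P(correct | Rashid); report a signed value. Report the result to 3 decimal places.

0.415

P(θ) = 1 / (1 + exp(−a(θ − b)))
P(Elena) = 0.8085  [exponent 1.4400]
P(Rashid) = 0.3936  [exponent -0.4320]
Difference = 0.8085 − 0.3936 = 0.4148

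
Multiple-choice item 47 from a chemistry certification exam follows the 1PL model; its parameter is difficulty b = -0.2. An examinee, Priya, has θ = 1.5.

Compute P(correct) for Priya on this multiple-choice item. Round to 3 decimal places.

P(θ) = 1 / (1 + exp(−(θ − b)))
Exponent: (1.5 − (-0.2)) = 1.7000
1/(1 + e^{-1.7000}) = 0.8455
P = 0.8455

0.846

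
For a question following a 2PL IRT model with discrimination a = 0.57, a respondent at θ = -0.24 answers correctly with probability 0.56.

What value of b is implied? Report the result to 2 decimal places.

-0.66

P(θ) = 1 / (1 + exp(−a(θ − b)))
logit(0.56) = ln(0.56/0.44) = 0.2412
b = θ − logit/(a) = -0.24 − 0.2412/0.5700 = -0.6631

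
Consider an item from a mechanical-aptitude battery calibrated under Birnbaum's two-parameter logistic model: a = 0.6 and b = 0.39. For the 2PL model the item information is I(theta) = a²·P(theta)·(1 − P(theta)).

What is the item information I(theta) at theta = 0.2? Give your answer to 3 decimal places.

0.090

P = 1/(1+e^{0.1140}) = 0.4715
P(1−P) = 0.4715 × 0.5285 = 0.2492
I = a² × P(1−P) = 0.6² × 0.2492 = 0.08971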